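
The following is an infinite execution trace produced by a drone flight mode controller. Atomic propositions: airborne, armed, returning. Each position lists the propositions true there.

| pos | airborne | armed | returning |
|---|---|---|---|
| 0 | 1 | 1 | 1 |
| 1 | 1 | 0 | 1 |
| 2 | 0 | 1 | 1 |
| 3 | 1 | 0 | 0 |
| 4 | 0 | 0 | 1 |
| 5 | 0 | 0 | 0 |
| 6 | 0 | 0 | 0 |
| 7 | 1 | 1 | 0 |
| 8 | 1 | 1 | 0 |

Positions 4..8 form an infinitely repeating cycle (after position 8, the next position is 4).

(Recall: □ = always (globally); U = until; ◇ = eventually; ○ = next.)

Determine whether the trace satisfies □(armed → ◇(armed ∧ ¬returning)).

Holds

armed → ◇(armed ∧ ¬returning) holds at every position 0..8, and those are all positions ever visited, so □(armed → ◇(armed ∧ ¬returning)) holds.
Positions where armed holds: 0, 2, 7, 8.
Check ◇(armed ∧ ¬returning) at each: 0→ok, 2→ok, 7→ok, 8→ok.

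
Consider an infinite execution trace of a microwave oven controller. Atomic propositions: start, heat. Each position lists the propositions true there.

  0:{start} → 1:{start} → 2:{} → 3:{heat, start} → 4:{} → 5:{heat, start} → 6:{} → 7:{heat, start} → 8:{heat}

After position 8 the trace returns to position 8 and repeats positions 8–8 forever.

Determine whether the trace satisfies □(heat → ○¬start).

heat → ○¬start holds at every position 0..8, and those are all positions ever visited, so □(heat → ○¬start) holds.
Positions where heat holds: 3, 5, 7, 8.
Check ○¬start at each: 3→ok, 5→ok, 7→ok, 8→ok.

Yes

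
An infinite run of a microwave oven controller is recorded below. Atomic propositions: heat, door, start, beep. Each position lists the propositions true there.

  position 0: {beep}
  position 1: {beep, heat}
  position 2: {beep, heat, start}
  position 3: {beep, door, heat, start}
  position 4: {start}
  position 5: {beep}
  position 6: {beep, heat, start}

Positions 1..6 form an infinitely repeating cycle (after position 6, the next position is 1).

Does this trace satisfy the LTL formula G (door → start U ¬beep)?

Yes

door → start U ¬beep holds at every position 0..6, and those are all positions ever visited, so G (door → start U ¬beep) holds.
Positions where door holds: 3.
Check start U ¬beep at each: 3→ok.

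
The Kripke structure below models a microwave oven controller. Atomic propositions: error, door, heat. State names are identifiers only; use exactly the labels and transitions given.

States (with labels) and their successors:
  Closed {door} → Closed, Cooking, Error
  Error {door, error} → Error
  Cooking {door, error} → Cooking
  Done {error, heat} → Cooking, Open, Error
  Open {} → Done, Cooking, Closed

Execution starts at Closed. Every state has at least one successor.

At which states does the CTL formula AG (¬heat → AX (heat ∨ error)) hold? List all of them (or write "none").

{Error, Cooking}

States satisfying ¬heat → AX (heat ∨ error): {Error, Cooking, Done}.
States satisfying AG (¬heat → AX (heat ∨ error)): {Error, Cooking}.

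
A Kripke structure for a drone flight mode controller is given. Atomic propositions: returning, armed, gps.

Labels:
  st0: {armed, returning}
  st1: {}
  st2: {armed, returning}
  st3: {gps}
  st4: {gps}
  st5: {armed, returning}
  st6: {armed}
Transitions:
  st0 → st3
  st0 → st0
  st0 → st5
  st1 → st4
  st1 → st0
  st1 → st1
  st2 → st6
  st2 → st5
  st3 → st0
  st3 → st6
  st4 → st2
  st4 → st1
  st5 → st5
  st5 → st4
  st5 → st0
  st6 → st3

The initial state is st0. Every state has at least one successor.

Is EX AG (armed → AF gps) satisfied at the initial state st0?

States satisfying AG (armed → AF gps): ∅.
States satisfying EX AG (armed → AF gps): ∅.
No suitable path/successor from st0 witnesses the formula.
st0 ∉ Sat(EX AG (armed → AF gps)).

No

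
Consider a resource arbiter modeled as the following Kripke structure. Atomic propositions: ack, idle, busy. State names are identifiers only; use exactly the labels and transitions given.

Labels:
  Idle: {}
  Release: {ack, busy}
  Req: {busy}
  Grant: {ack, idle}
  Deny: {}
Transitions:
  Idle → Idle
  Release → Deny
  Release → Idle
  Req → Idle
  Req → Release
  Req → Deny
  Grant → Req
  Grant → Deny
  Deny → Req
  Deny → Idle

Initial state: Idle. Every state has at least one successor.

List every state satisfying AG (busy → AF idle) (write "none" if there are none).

States satisfying busy → AF idle: {Idle, Grant, Deny}.
States satisfying AG (busy → AF idle): {Idle}.

{Idle}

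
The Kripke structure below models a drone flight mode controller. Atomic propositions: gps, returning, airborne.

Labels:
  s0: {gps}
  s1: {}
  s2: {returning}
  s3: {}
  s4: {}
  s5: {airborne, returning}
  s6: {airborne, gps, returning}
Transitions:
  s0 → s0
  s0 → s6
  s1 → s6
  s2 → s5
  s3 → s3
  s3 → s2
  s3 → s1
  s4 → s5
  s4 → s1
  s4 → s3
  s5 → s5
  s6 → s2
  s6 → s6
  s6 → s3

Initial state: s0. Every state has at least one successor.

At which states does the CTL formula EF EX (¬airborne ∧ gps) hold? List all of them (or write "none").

States satisfying EX (¬airborne ∧ gps): {s0}.
States satisfying EF EX (¬airborne ∧ gps): {s0}.

{s0}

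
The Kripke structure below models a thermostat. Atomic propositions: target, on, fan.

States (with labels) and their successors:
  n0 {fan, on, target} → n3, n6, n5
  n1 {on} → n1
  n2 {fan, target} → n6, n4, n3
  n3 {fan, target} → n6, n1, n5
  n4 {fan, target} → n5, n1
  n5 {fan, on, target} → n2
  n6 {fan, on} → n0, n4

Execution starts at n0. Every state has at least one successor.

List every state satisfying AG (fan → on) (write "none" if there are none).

States satisfying fan → on: {n0, n1, n5, n6}.
States satisfying AG (fan → on): {n1}.

{n1}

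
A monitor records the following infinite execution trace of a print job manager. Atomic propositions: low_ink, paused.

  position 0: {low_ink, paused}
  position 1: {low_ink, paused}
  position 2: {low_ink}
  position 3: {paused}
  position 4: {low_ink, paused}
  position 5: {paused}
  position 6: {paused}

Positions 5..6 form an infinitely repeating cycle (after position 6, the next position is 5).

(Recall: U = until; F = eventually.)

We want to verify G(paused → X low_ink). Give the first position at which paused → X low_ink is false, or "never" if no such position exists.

Check paused → X low_ink at each position in order: 0 ✓, 1 ✓, 2 ✓, 3 ✓.
At position 4 the labels are {low_ink, paused} and the next position 5 has {paused}, so paused → X low_ink is false there. This is the first violation.

4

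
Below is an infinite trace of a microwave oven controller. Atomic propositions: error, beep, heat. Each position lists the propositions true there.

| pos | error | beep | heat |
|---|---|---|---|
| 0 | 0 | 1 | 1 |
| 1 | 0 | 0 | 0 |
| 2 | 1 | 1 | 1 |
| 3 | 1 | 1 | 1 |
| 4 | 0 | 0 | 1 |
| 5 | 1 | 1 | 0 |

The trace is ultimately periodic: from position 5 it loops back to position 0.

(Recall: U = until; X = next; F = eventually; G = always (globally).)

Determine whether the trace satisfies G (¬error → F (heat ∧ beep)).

¬error → F (heat ∧ beep) holds at every position 0..5, and those are all positions ever visited, so G (¬error → F (heat ∧ beep)) holds.
Positions where ¬error holds: 0, 1, 4.
Check F (heat ∧ beep) at each: 0→ok, 1→ok, 4→ok.

Yes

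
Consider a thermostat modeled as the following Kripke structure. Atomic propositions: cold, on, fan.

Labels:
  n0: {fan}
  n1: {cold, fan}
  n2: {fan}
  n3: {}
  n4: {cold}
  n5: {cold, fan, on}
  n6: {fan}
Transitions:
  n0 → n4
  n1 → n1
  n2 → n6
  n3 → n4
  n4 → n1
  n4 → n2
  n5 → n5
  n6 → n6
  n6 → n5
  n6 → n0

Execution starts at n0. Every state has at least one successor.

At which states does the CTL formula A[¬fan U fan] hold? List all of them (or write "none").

States satisfying ¬fan: {n3, n4}.
States satisfying fan: {n0, n1, n2, n5, n6}.
States satisfying A[¬fan U fan]: {n0, n1, n2, n3, n4, n5, n6}.

{n0, n1, n2, n3, n4, n5, n6}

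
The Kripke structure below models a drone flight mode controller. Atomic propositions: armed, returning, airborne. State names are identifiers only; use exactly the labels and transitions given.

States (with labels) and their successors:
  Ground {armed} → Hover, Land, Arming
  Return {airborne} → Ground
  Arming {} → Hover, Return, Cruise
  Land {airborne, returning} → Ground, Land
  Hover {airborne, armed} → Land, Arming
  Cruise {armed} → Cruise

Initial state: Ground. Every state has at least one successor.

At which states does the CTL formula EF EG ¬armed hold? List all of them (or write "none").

{Ground, Return, Arming, Land, Hover}

States satisfying EG ¬armed: {Land}.
States satisfying EF EG ¬armed: {Ground, Return, Arming, Land, Hover}.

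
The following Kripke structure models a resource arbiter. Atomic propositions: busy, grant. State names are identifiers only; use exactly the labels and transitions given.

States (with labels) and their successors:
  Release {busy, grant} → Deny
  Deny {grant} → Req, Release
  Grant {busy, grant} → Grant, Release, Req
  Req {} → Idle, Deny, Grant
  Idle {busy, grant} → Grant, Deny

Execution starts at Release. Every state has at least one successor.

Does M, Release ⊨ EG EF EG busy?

States satisfying EF EG busy: {Release, Deny, Grant, Req, Idle}.
States satisfying EG EF EG busy: {Release, Deny, Grant, Req, Idle}.
Release ∈ Sat(EG EF EG busy).

Satisfied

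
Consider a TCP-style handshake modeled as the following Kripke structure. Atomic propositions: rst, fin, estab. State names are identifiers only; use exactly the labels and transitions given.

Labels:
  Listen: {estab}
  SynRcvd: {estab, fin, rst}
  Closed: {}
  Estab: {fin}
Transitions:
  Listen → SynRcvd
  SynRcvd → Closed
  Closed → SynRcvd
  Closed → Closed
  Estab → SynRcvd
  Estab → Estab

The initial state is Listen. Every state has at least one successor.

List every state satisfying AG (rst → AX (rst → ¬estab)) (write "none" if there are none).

States satisfying rst → AX (rst → ¬estab): {Listen, SynRcvd, Closed, Estab}.
States satisfying AG (rst → AX (rst → ¬estab)): {Listen, SynRcvd, Closed, Estab}.

{Listen, SynRcvd, Closed, Estab}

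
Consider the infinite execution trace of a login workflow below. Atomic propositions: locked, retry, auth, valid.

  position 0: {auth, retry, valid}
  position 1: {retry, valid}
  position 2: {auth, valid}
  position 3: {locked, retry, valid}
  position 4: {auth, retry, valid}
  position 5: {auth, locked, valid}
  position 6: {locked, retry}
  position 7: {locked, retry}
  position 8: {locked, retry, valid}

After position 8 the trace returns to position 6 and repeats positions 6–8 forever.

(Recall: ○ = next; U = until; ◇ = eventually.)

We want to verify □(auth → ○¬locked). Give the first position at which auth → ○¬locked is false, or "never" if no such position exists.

2

Check auth → ○¬locked at each position in order: 0 ✓, 1 ✓.
At position 2 the labels are {auth, valid} and the next position 3 has {locked, retry, valid}, so auth → ○¬locked is false there. This is the first violation.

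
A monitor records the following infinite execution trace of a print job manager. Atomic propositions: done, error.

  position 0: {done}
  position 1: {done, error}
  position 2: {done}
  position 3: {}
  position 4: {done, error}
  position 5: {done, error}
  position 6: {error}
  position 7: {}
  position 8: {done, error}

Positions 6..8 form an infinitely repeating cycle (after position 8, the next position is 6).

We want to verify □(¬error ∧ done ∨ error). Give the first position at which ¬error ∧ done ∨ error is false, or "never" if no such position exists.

Check ¬error ∧ done ∨ error at each position in order: 0 ✓, 1 ✓, 2 ✓.
At position 3 the labels are {}, so ¬error ∧ done ∨ error is false there. This is the first violation.

3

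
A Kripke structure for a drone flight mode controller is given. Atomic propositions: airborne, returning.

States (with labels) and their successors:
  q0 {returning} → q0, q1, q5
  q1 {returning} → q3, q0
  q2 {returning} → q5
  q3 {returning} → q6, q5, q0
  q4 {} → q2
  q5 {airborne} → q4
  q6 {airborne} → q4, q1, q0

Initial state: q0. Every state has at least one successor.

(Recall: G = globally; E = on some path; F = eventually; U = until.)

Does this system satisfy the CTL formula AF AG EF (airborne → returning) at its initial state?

States satisfying AG EF (airborne → returning): {q0, q1, q2, q3, q4, q5, q6}.
States satisfying AF AG EF (airborne → returning): {q0, q1, q2, q3, q4, q5, q6}.
q0 ∈ Sat(AF AG EF (airborne → returning)).

Holds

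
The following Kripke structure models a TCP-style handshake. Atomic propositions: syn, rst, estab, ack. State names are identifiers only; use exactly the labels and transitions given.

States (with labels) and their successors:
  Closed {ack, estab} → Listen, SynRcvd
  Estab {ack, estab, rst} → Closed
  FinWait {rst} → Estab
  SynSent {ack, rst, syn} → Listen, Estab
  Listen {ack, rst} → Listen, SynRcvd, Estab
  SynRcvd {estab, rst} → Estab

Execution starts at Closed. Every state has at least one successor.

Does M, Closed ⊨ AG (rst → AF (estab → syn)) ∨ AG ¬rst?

Violated

States satisfying rst → AF (estab → syn): {Closed, FinWait, SynSent, Listen}.
States satisfying AG (rst → AF (estab → syn)): ∅.
States satisfying ¬rst: {Closed}.
States satisfying AG ¬rst: ∅.
States satisfying AG (rst → AF (estab → syn)) ∨ AG ¬rst: ∅.
Closed ∉ Sat(AG (rst → AF (estab → syn)) ∨ AG ¬rst).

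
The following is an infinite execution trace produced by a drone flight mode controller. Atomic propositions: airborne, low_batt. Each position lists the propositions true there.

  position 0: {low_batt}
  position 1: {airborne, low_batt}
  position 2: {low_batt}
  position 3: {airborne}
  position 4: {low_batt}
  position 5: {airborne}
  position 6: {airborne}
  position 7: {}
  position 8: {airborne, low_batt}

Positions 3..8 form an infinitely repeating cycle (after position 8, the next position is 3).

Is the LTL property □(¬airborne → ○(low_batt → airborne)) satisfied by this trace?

¬airborne → ○(low_batt → airborne) holds at every position 0..8, and those are all positions ever visited, so □(¬airborne → ○(low_batt → airborne)) holds.
Positions where ¬airborne holds: 0, 2, 4, 7.
Check ○(low_batt → airborne) at each: 0→ok, 2→ok, 4→ok, 7→ok.

Holds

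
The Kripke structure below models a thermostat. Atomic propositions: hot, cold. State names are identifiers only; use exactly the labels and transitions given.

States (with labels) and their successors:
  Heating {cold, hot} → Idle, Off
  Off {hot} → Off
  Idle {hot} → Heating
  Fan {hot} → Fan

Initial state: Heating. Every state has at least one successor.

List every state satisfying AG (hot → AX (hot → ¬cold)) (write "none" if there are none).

{Off, Fan}

States satisfying hot → AX (hot → ¬cold): {Heating, Off, Fan}.
States satisfying AG (hot → AX (hot → ¬cold)): {Off, Fan}.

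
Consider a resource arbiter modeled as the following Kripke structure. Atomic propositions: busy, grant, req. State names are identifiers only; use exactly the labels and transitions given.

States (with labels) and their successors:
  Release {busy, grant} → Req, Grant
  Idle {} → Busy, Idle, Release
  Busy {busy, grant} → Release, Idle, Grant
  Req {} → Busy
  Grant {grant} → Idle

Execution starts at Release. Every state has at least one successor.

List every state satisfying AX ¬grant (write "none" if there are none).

{Grant}

States satisfying ¬grant: {Idle, Req}.
States satisfying AX ¬grant: {Grant}.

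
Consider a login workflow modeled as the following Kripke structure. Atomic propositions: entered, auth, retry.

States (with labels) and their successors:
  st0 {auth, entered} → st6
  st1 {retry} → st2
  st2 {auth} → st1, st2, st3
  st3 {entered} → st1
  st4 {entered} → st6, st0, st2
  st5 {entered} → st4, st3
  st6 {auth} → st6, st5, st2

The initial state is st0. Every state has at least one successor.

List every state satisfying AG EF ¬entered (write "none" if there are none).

{st0, st1, st2, st3, st4, st5, st6}

States satisfying EF ¬entered: {st0, st1, st2, st3, st4, st5, st6}.
States satisfying AG EF ¬entered: {st0, st1, st2, st3, st4, st5, st6}.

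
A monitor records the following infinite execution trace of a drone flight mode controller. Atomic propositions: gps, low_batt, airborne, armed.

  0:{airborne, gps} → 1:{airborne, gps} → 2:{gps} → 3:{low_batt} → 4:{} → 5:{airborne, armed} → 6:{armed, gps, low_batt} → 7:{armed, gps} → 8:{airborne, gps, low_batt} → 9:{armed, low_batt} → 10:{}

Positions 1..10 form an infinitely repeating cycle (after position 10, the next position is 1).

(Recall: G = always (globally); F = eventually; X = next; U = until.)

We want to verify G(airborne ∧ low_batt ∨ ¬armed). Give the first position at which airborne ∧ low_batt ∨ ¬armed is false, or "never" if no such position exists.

Check airborne ∧ low_batt ∨ ¬armed at each position in order: 0 ✓, 1 ✓, 2 ✓, 3 ✓, 4 ✓.
At position 5 the labels are {airborne, armed}, so airborne ∧ low_batt ∨ ¬armed is false there. This is the first violation.

5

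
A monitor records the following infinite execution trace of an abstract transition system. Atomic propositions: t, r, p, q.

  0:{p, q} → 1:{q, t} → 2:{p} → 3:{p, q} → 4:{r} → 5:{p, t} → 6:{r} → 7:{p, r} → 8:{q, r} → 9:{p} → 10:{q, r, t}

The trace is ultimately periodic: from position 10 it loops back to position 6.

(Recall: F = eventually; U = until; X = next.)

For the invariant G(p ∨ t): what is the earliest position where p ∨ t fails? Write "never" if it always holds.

4

Check p ∨ t at each position in order: 0 ✓, 1 ✓, 2 ✓, 3 ✓.
At position 4 the labels are {r}, so p ∨ t is false there. This is the first violation.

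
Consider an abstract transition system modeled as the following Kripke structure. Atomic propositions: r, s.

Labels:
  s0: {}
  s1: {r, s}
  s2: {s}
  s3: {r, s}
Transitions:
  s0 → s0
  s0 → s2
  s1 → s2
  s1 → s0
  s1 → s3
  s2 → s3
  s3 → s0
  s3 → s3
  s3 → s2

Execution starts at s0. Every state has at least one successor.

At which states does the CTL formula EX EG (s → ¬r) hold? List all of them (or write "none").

{s0, s1, s3}

States satisfying EG (s → ¬r): {s0}.
States satisfying EX EG (s → ¬r): {s0, s1, s3}.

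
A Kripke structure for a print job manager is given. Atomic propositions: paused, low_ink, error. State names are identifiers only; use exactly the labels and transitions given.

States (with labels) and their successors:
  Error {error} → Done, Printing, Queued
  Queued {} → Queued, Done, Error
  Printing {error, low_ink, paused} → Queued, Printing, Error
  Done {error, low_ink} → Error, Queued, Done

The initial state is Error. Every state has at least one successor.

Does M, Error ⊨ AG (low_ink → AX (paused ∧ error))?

Does not hold

States satisfying low_ink → AX (paused ∧ error): {Error, Queued}.
States satisfying AG (low_ink → AX (paused ∧ error)): ∅.
Done is reachable from Error and violates low_ink → AX (paused ∧ error), so AG fails at Error.
Error ∉ Sat(AG (low_ink → AX (paused ∧ error))).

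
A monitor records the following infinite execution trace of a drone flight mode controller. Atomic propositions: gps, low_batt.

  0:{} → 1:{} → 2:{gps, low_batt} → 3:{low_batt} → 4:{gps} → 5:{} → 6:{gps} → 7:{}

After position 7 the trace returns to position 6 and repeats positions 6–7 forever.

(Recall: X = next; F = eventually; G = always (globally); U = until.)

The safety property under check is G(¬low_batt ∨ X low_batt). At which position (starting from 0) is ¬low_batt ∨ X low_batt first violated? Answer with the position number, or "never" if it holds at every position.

Check ¬low_batt ∨ X low_batt at each position in order: 0 ✓, 1 ✓, 2 ✓.
At position 3 the labels are {low_batt} and the next position 4 has {gps}, so ¬low_batt ∨ X low_batt is false there. This is the first violation.

3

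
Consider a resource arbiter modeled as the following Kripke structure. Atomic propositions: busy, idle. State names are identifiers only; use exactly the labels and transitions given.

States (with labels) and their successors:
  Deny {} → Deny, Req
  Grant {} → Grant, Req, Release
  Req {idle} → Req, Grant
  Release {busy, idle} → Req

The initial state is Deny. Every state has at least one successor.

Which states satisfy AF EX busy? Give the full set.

States satisfying EX busy: {Grant}.
States satisfying AF EX busy: {Grant}.

{Grant}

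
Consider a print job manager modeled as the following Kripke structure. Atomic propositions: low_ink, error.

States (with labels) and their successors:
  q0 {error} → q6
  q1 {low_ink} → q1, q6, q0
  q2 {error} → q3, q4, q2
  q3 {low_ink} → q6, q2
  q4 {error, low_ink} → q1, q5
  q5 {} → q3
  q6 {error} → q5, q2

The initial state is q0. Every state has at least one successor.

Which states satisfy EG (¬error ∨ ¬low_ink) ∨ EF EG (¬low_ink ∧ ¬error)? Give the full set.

States satisfying ¬error ∨ ¬low_ink: {q0, q1, q2, q3, q5, q6}.
States satisfying EG (¬error ∨ ¬low_ink): {q0, q1, q2, q3, q5, q6}.
States satisfying EG (¬low_ink ∧ ¬error): ∅.
States satisfying EF EG (¬low_ink ∧ ¬error): ∅.
States satisfying EG (¬error ∨ ¬low_ink) ∨ EF EG (¬low_ink ∧ ¬error): {q0, q1, q2, q3, q5, q6}.

{q0, q1, q2, q3, q5, q6}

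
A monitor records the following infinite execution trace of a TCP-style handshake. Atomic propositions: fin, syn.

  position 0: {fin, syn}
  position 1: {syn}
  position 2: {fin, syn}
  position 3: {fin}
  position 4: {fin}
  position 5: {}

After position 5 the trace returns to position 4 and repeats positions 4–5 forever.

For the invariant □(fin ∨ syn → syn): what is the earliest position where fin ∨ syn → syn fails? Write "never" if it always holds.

3

Check fin ∨ syn → syn at each position in order: 0 ✓, 1 ✓, 2 ✓.
At position 3 the labels are {fin}, so fin ∨ syn → syn is false there. This is the first violation.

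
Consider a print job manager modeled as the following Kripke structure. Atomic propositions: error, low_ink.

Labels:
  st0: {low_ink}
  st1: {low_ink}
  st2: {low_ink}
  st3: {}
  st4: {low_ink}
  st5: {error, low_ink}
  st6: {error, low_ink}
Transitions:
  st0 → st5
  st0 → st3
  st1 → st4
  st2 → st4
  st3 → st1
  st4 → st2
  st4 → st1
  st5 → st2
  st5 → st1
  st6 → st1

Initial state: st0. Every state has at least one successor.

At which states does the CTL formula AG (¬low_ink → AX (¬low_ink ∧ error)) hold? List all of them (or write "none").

States satisfying ¬low_ink → AX (¬low_ink ∧ error): {st0, st1, st2, st4, st5, st6}.
States satisfying AG (¬low_ink → AX (¬low_ink ∧ error)): {st1, st2, st4, st5, st6}.

{st1, st2, st4, st5, st6}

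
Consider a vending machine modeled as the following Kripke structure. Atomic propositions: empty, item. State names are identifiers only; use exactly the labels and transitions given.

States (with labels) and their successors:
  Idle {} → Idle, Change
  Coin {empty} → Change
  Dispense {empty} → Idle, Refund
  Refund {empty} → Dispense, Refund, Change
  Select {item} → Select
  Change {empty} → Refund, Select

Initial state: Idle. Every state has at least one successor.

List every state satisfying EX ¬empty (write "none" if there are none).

States satisfying ¬empty: {Idle, Select}.
States satisfying EX ¬empty: {Idle, Dispense, Select, Change}.

{Idle, Dispense, Select, Change}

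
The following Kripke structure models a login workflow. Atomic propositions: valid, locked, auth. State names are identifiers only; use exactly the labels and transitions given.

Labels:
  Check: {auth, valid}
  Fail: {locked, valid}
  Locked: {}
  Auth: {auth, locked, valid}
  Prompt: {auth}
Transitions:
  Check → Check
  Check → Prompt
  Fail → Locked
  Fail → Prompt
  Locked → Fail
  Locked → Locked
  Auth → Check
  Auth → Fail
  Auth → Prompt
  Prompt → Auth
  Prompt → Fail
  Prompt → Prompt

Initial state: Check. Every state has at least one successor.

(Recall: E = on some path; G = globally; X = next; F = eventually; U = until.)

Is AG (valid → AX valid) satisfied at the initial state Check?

States satisfying valid → AX valid: {Locked, Prompt}.
States satisfying AG (valid → AX valid): ∅.
Auth is reachable from Check and violates valid → AX valid, so AG fails at Check.
Check ∉ Sat(AG (valid → AX valid)).

Does not hold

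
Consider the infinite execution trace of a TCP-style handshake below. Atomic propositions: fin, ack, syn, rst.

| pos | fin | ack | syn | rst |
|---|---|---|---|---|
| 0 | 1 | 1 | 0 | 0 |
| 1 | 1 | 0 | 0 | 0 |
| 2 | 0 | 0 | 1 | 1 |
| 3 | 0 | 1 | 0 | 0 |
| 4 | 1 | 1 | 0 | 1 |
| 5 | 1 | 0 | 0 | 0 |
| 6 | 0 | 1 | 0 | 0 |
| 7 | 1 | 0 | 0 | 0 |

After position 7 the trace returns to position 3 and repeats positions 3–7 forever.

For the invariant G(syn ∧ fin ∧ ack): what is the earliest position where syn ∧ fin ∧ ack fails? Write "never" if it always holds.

0

At position 0 the labels are {ack, fin}, so syn ∧ fin ∧ ack is false there. This is the first violation.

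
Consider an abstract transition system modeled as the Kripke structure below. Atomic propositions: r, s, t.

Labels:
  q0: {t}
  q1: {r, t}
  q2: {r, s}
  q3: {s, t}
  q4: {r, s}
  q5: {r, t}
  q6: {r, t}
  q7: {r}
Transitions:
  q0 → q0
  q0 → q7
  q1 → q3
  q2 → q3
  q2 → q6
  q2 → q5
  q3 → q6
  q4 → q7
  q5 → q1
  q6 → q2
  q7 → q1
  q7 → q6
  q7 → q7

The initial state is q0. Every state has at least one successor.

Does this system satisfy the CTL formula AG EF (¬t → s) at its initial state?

Yes

States satisfying EF (¬t → s): {q0, q1, q2, q3, q4, q5, q6, q7}.
States satisfying AG EF (¬t → s): {q0, q1, q2, q3, q4, q5, q6, q7}.
Every state reachable from q0 satisfies EF (¬t → s).
q0 ∈ Sat(AG EF (¬t → s)).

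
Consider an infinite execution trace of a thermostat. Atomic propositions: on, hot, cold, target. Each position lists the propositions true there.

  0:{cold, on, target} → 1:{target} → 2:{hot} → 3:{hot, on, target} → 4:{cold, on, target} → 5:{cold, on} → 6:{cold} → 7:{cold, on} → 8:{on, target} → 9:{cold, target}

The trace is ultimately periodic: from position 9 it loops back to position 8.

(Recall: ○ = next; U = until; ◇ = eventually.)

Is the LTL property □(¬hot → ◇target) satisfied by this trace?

Yes

¬hot → ◇target holds at every position 0..9, and those are all positions ever visited, so □(¬hot → ◇target) holds.
Positions where ¬hot holds: 0, 1, 4, 5, 6, 7, 8, 9.
Check ◇target at each: 0→ok, 1→ok, 4→ok, 5→ok, 6→ok, 7→ok, 8→ok, 9→ok.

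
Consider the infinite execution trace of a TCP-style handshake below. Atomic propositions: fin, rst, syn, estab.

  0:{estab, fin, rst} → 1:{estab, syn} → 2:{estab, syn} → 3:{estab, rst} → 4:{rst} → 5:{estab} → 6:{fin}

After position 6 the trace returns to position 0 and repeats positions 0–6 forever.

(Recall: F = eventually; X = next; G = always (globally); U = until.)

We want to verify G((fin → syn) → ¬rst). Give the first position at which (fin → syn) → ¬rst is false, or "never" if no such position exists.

3

Check (fin → syn) → ¬rst at each position in order: 0 ✓, 1 ✓, 2 ✓.
At position 3 the labels are {estab, rst}, so (fin → syn) → ¬rst is false there. This is the first violation.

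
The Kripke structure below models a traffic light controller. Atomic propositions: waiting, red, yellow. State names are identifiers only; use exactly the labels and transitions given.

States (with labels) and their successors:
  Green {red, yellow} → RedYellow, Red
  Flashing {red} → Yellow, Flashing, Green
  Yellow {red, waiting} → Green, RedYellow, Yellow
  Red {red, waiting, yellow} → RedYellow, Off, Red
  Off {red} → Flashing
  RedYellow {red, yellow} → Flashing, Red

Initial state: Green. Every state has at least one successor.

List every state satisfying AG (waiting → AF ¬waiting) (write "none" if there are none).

States satisfying waiting → AF ¬waiting: {Green, Flashing, Off, RedYellow}.
States satisfying AG (waiting → AF ¬waiting): ∅.

none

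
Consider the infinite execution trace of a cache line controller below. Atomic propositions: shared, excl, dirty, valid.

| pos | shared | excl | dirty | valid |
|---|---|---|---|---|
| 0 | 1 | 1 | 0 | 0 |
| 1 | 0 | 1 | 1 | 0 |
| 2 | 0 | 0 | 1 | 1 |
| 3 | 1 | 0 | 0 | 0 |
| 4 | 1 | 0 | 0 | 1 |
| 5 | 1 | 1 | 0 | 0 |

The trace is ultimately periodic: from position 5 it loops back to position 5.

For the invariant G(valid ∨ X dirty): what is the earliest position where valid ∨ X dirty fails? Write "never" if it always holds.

3

Check valid ∨ X dirty at each position in order: 0 ✓, 1 ✓, 2 ✓.
At position 3 the labels are {shared} and the next position 4 has {shared, valid}, so valid ∨ X dirty is false there. This is the first violation.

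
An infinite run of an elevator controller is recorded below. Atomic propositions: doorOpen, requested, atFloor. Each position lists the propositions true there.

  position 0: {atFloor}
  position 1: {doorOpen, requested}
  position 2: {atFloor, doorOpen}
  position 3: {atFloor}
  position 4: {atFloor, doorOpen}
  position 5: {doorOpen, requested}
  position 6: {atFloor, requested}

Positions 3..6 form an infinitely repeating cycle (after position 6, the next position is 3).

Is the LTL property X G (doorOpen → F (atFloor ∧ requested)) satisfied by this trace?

Holds

The position after 0 is 1; G (doorOpen → F (atFloor ∧ requested)) is true there.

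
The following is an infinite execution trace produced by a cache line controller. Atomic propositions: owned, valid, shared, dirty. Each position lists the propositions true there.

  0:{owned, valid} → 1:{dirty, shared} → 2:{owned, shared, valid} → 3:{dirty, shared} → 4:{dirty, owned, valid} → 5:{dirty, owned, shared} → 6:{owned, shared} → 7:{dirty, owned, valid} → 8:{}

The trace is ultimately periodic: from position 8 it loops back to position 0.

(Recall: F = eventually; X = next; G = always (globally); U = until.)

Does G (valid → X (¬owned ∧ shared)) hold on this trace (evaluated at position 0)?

valid → X (¬owned ∧ shared) must hold at every position from 0 onward. It fails at position 4, so G (valid → X (¬owned ∧ shared)) is false.
Positions where valid holds: 0, 2, 4, 7.
Check X (¬owned ∧ shared) at each: 0→ok, 2→ok, 4→fails, 7→fails.

Violated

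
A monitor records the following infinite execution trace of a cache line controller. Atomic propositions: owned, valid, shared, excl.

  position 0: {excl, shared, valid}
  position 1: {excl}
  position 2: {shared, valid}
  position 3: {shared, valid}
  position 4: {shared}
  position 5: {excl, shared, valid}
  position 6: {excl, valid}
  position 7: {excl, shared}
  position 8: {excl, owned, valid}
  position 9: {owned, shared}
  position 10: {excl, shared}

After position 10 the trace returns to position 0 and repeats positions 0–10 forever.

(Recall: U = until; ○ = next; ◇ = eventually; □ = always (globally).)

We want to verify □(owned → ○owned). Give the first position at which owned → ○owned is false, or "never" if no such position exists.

Check owned → ○owned at each position in order: 0 ✓, 1 ✓, 2 ✓, 3 ✓, 4 ✓, 5 ✓, 6 ✓, 7 ✓, 8 ✓.
At position 9 the labels are {owned, shared} and the next position 10 has {excl, shared}, so owned → ○owned is false there. This is the first violation.

9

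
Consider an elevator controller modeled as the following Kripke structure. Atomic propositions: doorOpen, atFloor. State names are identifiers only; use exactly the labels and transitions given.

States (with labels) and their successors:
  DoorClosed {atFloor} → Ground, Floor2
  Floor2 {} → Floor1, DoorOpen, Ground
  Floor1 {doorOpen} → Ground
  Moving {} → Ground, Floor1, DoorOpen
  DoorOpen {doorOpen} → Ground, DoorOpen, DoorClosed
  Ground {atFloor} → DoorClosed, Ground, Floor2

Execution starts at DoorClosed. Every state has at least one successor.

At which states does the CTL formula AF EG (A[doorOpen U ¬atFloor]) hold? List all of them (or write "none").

States satisfying EG (A[doorOpen U ¬atFloor]): {Floor2, Moving, DoorOpen}.
States satisfying AF EG (A[doorOpen U ¬atFloor]): {Floor2, Moving, DoorOpen}.

{Floor2, Moving, DoorOpen}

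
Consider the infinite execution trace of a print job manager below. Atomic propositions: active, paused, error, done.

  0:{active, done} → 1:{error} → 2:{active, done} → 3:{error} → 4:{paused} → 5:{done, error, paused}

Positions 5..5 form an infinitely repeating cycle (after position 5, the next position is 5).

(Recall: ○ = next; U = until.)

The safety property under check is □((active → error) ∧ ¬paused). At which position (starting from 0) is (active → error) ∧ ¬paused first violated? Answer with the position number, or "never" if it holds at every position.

0

At position 0 the labels are {active, done}, so (active → error) ∧ ¬paused is false there. This is the first violation.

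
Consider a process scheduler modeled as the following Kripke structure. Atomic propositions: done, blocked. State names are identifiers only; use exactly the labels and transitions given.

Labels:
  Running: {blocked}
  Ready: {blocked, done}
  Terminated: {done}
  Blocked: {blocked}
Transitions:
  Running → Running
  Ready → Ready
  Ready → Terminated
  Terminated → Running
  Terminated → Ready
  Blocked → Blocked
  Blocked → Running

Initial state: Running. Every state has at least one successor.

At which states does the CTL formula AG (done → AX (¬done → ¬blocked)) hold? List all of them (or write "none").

{Running, Blocked}

States satisfying done → AX (¬done → ¬blocked): {Running, Ready, Blocked}.
States satisfying AG (done → AX (¬done → ¬blocked)): {Running, Blocked}.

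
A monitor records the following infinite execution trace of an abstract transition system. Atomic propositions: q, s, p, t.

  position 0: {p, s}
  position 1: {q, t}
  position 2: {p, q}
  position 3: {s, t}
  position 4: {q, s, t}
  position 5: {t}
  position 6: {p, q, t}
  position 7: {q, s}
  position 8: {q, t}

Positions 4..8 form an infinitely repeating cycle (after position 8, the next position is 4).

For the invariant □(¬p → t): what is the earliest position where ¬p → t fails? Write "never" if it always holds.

7

Check ¬p → t at each position in order: 0 ✓, 1 ✓, 2 ✓, 3 ✓, 4 ✓, 5 ✓, 6 ✓.
At position 7 the labels are {q, s}, so ¬p → t is false there. This is the first violation.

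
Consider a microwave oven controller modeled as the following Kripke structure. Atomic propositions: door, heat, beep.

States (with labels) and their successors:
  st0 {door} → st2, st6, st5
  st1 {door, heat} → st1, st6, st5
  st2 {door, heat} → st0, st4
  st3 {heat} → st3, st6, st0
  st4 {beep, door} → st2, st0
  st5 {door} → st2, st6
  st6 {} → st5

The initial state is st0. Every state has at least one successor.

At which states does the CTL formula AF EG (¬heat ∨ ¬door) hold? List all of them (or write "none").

{st0, st2, st3, st4, st5, st6}

States satisfying EG (¬heat ∨ ¬door): {st0, st3, st4, st5, st6}.
States satisfying AF EG (¬heat ∨ ¬door): {st0, st2, st3, st4, st5, st6}.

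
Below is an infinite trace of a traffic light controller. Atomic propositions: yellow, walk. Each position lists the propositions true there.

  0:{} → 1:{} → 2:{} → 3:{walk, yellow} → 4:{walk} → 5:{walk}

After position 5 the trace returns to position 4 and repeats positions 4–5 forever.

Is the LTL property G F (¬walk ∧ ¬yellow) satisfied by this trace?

F (¬walk ∧ ¬yellow) must hold at every position from 0 onward. It fails at position 3, so G F (¬walk ∧ ¬yellow) is false.

Does not hold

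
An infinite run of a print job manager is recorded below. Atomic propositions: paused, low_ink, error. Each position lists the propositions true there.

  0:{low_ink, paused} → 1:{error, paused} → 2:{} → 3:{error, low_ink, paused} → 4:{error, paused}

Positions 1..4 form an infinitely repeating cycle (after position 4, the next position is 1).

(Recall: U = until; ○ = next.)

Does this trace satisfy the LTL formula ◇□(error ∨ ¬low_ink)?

□(error ∨ ¬low_ink) holds at position 1, which is reachable from 0, so ◇□(error ∨ ¬low_ink) holds.

Yes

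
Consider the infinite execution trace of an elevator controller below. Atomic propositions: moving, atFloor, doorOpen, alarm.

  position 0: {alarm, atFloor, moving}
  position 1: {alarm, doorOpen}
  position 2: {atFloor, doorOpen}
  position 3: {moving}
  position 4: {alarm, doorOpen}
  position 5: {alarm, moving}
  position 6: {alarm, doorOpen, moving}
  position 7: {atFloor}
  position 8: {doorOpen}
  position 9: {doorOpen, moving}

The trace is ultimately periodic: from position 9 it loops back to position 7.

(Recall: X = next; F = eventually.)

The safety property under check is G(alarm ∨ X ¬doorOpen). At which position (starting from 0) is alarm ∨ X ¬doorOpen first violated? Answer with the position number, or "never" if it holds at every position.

3

Check alarm ∨ X ¬doorOpen at each position in order: 0 ✓, 1 ✓, 2 ✓.
At position 3 the labels are {moving} and the next position 4 has {alarm, doorOpen}, so alarm ∨ X ¬doorOpen is false there. This is the first violation.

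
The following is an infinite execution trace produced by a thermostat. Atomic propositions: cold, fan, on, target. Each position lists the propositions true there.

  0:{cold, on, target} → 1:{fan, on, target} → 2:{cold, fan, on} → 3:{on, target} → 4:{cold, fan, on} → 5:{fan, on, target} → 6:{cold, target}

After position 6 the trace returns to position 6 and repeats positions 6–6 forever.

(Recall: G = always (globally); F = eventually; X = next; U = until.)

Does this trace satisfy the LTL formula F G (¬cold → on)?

Satisfied

G (¬cold → on) holds at position 0, which is reachable from 0, so F G (¬cold → on) holds.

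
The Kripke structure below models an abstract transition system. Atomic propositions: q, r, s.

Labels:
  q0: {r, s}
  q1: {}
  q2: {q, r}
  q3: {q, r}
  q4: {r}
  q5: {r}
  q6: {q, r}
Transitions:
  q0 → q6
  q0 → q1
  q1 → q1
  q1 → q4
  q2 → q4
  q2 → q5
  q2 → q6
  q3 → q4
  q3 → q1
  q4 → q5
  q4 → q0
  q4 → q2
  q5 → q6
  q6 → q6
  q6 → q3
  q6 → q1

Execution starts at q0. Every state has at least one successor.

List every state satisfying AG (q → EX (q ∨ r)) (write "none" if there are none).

States satisfying q → EX (q ∨ r): {q0, q1, q2, q3, q4, q5, q6}.
States satisfying AG (q → EX (q ∨ r)): {q0, q1, q2, q3, q4, q5, q6}.

{q0, q1, q2, q3, q4, q5, q6}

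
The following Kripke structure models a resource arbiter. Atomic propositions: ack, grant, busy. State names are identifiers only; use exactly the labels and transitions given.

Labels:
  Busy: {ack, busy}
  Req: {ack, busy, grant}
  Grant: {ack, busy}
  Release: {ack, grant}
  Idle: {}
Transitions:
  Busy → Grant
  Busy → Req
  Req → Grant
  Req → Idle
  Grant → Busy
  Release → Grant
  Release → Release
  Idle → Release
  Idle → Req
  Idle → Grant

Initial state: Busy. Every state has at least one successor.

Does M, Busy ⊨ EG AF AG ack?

Does not hold

States satisfying AF AG ack: ∅.
States satisfying EG AF AG ack: ∅.
No suitable path/successor from Busy witnesses the formula.
Busy ∉ Sat(EG AF AG ack).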